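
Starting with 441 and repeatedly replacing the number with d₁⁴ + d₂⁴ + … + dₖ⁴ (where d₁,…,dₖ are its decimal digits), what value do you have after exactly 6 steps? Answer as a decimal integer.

9603

441 → 4⁴ + 4⁴ + 1⁴ = 256 + 256 + 1 = 513
513 → 5⁴ + 1⁴ + 3⁴ = 625 + 1 + 81 = 707
707 → 7⁴ + 0⁴ + 7⁴ = 2401 + 0 + 2401 = 4802
4802 → 4⁴ + 8⁴ + 0⁴ + 2⁴ = 256 + 4096 + 0 + 16 = 4368
4368 → 4⁴ + 3⁴ + 6⁴ + 8⁴ = 256 + 81 + 1296 + 4096 = 5729
5729 → 5⁴ + 7⁴ + 2⁴ + 9⁴ = 625 + 2401 + 16 + 6561 = 9603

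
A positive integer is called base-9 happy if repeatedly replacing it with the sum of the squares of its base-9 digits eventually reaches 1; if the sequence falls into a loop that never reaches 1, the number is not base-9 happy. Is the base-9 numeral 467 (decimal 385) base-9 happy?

385 = (4,6,7)_9 → 4² + 6² + 7² = 101
101 = (1,2,2)_9 → 1² + 2² + 2² = 9
9 = (1,0)_9 → 1² + 0² = 1  — reached 1.

base-9 happy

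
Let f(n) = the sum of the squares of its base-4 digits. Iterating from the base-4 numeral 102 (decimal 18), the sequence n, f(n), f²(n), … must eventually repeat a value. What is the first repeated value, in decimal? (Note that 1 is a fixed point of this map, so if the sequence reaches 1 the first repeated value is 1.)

18 = (1,0,2)_4 → 1² + 0² + 2² = 5
5 = (1,1)_4 → 1² + 1² = 2
2 = (2)_4 → 2² = 4
4 = (1,0)_4 → 1² + 0² = 1  — reached the fixed point 1.
1 → 1, so 1 is the first repeated value.

1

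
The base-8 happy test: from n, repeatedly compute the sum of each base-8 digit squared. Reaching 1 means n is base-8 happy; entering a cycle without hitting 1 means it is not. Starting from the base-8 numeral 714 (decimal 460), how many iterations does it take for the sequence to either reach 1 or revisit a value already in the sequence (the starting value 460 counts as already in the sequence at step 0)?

460 = (7,1,4)_8 → 7² + 1² + 4² = 66
66 = (1,0,2)_8 → 1² + 0² + 2² = 5
5 = (5)_8 → 5² = 25
25 = (3,1)_8 → 3² + 1² = 10
10 = (1,2)_8 → 1² + 2² = 5  — 5 repeats.
That took 5 steps.

5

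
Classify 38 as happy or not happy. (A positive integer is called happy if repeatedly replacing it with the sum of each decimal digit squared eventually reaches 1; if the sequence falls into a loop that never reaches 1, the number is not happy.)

not happy

38 → 3² + 8² = 73
73 → 7² + 3² = 58
58 → 5² + 8² = 89
89 → 8² + 9² = 145
145 → 1² + 4² + 5² = 42
42 → 4² + 2² = 20
20 → 2² + 0² = 4
4 → 4² = 16
16 → 1² + 6² = 37
37 → 3² + 7² = 58  — 58 already seen; the sequence cycles without reaching 1.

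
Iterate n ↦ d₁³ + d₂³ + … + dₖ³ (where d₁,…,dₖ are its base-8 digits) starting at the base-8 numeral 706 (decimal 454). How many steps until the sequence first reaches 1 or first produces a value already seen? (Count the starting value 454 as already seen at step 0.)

454 = (7,0,6)_8 → 7³ + 0³ + 6³ = 343 + 0 + 216 = 559
559 = (1,0,5,7)_8 → 1³ + 0³ + 5³ + 7³ = 1 + 0 + 125 + 343 = 469
469 = (7,2,5)_8 → 7³ + 2³ + 5³ = 343 + 8 + 125 = 476
476 = (7,3,4)_8 → 7³ + 3³ + 4³ = 343 + 27 + 64 = 434
434 = (6,6,2)_8 → 6³ + 6³ + 2³ = 216 + 216 + 8 = 440
440 = (6,7,0)_8 → 6³ + 7³ + 0³ = 216 + 343 + 0 = 559  — 559 repeats.
That took 6 steps.

6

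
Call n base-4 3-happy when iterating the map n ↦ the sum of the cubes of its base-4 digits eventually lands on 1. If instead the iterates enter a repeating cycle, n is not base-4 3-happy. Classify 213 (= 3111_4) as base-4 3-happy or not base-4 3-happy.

not base-4 3-happy

213 = (3,1,1,1)_4 → 3³ + 1³ + 1³ + 1³ = 27 + 1 + 1 + 1 = 30
30 = (1,3,2)_4 → 1³ + 3³ + 2³ = 1 + 27 + 8 = 36
36 = (2,1,0)_4 → 2³ + 1³ + 0³ = 8 + 1 + 0 = 9
9 = (2,1)_4 → 2³ + 1³ = 8 + 1 = 9  — 9 already seen; the sequence cycles without reaching 1.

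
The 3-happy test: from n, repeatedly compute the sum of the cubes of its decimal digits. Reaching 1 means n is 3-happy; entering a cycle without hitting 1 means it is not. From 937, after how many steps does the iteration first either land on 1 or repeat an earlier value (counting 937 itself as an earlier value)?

4

937 → 9³ + 3³ + 7³ = 1099
1099 → 1³ + 0³ + 9³ + 9³ = 1459
1459 → 1³ + 4³ + 5³ + 9³ = 919
919 → 9³ + 1³ + 9³ = 1459  — 1459 repeats.
That took 4 steps.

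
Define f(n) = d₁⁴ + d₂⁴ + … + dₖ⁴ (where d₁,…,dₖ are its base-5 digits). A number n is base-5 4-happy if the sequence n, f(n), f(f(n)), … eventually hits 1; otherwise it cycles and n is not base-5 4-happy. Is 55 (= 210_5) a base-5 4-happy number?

55 = (2,1,0)_5 → 17
17 = (3,2)_5 → 97
97 = (3,4,2)_5 → 353
353 = (2,4,0,3)_5 → 353  — 353 already seen; the sequence cycles without reaching 1.

not base-5 4-happy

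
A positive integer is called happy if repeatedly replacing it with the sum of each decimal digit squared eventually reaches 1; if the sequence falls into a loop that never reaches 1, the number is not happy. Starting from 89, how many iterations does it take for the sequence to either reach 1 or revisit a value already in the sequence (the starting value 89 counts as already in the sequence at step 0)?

8

89 → 8² + 9² = 145
145 → 1² + 4² + 5² = 42
42 → 4² + 2² = 20
20 → 2² + 0² = 4
4 → 4² = 16
16 → 1² + 6² = 37
37 → 3² + 7² = 58
58 → 5² + 8² = 89  — 89 repeats.
That took 8 steps.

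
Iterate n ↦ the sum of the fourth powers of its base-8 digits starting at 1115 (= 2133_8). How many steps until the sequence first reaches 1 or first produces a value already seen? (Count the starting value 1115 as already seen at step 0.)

10

1115 = (2,1,3,3)_8 → 2⁴ + 1⁴ + 3⁴ + 3⁴ = 16 + 1 + 81 + 81 = 179
179 = (2,6,3)_8 → 2⁴ + 6⁴ + 3⁴ = 16 + 1296 + 81 = 1393
1393 = (2,5,6,1)_8 → 2⁴ + 5⁴ + 6⁴ + 1⁴ = 16 + 625 + 1296 + 1 = 1938
1938 = (3,6,2,2)_8 → 3⁴ + 6⁴ + 2⁴ + 2⁴ = 81 + 1296 + 16 + 16 = 1409
1409 = (2,6,0,1)_8 → 2⁴ + 6⁴ + 0⁴ + 1⁴ = 16 + 1296 + 0 + 1 = 1313
1313 = (2,4,4,1)_8 → 2⁴ + 4⁴ + 4⁴ + 1⁴ = 16 + 256 + 256 + 1 = 529
529 = (1,0,2,1)_8 → 1⁴ + 0⁴ + 2⁴ + 1⁴ = 1 + 0 + 16 + 1 = 18
18 = (2,2)_8 → 2⁴ + 2⁴ = 16 + 16 = 32
32 = (4,0)_8 → 4⁴ + 0⁴ = 256 + 0 = 256
256 = (4,0,0)_8 → 4⁴ + 0⁴ + 0⁴ = 256 + 0 + 0 = 256  — 256 repeats.
That took 10 steps.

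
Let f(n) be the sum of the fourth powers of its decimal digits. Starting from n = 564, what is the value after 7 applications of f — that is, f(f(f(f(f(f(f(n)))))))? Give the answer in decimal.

564 → 5⁴ + 6⁴ + 4⁴ = 625 + 1296 + 256 = 2177
2177 → 2⁴ + 1⁴ + 7⁴ + 7⁴ = 16 + 1 + 2401 + 2401 = 4819
4819 → 4⁴ + 8⁴ + 1⁴ + 9⁴ = 256 + 4096 + 1 + 6561 = 10914
10914 → 1⁴ + 0⁴ + 9⁴ + 1⁴ + 4⁴ = 1 + 0 + 6561 + 1 + 256 = 6819
6819 → 6⁴ + 8⁴ + 1⁴ + 9⁴ = 1296 + 4096 + 1 + 6561 = 11954
11954 → 1⁴ + 1⁴ + 9⁴ + 5⁴ + 4⁴ = 1 + 1 + 6561 + 625 + 256 = 7444
7444 → 7⁴ + 4⁴ + 4⁴ + 4⁴ = 2401 + 256 + 256 + 256 = 3169

3169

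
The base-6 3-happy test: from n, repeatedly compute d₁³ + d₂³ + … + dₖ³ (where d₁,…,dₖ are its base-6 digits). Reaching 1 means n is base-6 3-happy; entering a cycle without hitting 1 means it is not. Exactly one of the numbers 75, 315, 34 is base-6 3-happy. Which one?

34

75: 75 → 35 → 250 → 190 → 190  — repeats 190 (not base-6 3-happy)
315: 315 → 100 → 136 → 155 → 190 → 190  — repeats 190 (not base-6 3-happy)
34: 34 → 189 → 153 → 92 → 43 → 3 → 27 → 91 → 36 → 1  — reaches 1 (base-6 3-happy)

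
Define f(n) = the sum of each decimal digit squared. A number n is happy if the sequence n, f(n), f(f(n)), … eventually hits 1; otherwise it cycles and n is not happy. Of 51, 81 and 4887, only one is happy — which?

51: 51 → 26 → 40 → 16 → 37 → 58 → 89 → 145 → 42 → 20 → 4 → 16  — repeats 16 (not happy)
81: 81 → 65 → 61 → 37 → 58 → 89 → 145 → 42 → 20 → 4 → 16 → 37  — repeats 37 (not happy)
4887: 4887 → 193 → 91 → 82 → 68 → 100 → 1  — reaches 1 (happy)

4887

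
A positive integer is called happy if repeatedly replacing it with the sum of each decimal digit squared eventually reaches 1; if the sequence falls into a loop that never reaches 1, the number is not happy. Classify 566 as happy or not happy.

566 → 5² + 6² + 6² = 97
97 → 9² + 7² = 130
130 → 1² + 3² + 0² = 10
10 → 1² + 0² = 1  — reached 1.

happy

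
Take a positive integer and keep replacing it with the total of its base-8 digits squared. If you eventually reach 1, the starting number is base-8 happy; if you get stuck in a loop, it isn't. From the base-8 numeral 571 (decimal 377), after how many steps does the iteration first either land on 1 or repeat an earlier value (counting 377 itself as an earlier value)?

6

377 = (5,7,1)_8 → 5² + 7² + 1² = 75
75 = (1,1,3)_8 → 1² + 1² + 3² = 11
11 = (1,3)_8 → 1² + 3² = 10
10 = (1,2)_8 → 1² + 2² = 5
5 = (5)_8 → 5² = 25
25 = (3,1)_8 → 3² + 1² = 10  — 10 repeats.
That took 6 steps.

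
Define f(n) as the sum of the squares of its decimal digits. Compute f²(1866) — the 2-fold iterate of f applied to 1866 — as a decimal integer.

59

1866 → 1² + 8² + 6² + 6² = 137
137 → 1² + 3² + 7² = 59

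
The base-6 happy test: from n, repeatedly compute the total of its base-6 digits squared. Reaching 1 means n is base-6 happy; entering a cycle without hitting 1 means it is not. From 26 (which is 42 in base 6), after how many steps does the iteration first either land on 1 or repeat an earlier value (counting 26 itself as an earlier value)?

8

26 = (4,2)_6 → 4² + 2² = 16 + 4 = 20
20 = (3,2)_6 → 3² + 2² = 9 + 4 = 13
13 = (2,1)_6 → 2² + 1² = 4 + 1 = 5
5 = (5)_6 → 5² = 25
25 = (4,1)_6 → 4² + 1² = 16 + 1 = 17
17 = (2,5)_6 → 2² + 5² = 4 + 25 = 29
29 = (4,5)_6 → 4² + 5² = 16 + 25 = 41
41 = (1,0,5)_6 → 1² + 0² + 5² = 1 + 0 + 25 = 26  — 26 repeats.
That took 8 steps.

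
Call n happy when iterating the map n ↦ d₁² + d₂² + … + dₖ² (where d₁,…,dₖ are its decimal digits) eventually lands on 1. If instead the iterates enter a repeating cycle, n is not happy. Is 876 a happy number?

not happy

876 → 8² + 7² + 6² = 64 + 49 + 36 = 149
149 → 1² + 4² + 9² = 1 + 16 + 81 = 98
98 → 9² + 8² = 81 + 64 = 145
145 → 1² + 4² + 5² = 1 + 16 + 25 = 42
42 → 4² + 2² = 16 + 4 = 20
20 → 2² + 0² = 4 + 0 = 4
4 → 4² = 16
16 → 1² + 6² = 1 + 36 = 37
37 → 3² + 7² = 9 + 49 = 58
58 → 5² + 8² = 25 + 64 = 89
89 → 8² + 9² = 64 + 81 = 145  — 145 already seen; the sequence cycles without reaching 1.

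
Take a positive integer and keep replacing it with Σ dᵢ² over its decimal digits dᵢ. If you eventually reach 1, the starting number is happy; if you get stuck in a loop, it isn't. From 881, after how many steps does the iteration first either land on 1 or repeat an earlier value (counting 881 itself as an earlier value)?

881 → 129
129 → 86
86 → 100
100 → 1  — reached 1.
That took 4 steps.

4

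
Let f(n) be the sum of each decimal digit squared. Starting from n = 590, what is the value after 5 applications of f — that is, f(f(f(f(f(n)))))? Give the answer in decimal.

590 → 5² + 9² + 0² = 106
106 → 1² + 0² + 6² = 37
37 → 3² + 7² = 58
58 → 5² + 8² = 89
89 → 8² + 9² = 145

145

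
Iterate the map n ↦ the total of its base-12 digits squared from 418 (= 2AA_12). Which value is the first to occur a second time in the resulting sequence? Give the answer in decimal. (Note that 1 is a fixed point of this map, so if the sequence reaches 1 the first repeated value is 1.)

26

418 = (2,10,10)_12 → 2² + 10² + 10² = 204
204 = (1,5,0)_12 → 1² + 5² + 0² = 26
26 = (2,2)_12 → 2² + 2² = 8
8 = (8)_12 → 8² = 64
64 = (5,4)_12 → 5² + 4² = 41
41 = (3,5)_12 → 3² + 5² = 34
34 = (2,10)_12 → 2² + 10² = 104
104 = (8,8)_12 → 8² + 8² = 128
128 = (10,8)_12 → 10² + 8² = 164
164 = (1,1,8)_12 → 1² + 1² + 8² = 66
66 = (5,6)_12 → 5² + 6² = 61
61 = (5,1)_12 → 5² + 1² = 26  — 26 already appeared earlier.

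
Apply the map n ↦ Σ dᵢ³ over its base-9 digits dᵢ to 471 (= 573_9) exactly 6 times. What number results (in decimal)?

471 = (5,7,3)_9 → 495
495 = (6,1,0)_9 → 217
217 = (2,6,1)_9 → 225
225 = (2,7,0)_9 → 351
351 = (4,3,0)_9 → 91
91 = (1,1,1)_9 → 3

3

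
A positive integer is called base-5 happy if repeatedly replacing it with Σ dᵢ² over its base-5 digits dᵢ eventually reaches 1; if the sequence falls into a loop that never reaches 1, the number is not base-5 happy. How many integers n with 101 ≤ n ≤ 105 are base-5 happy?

101: 101 → 17 → 13 → 13  (repeats 13)
102: 102 → 20 → 16 → 10 → 4 → 16  (repeats 16)
103: 103 → 25 → 1  (reaches 1)
104: 104 → 32 → 6 → 2 → 4 → 16 → 10 → 4  (repeats 4)
105: 105 → 17 → 13 → 13  (repeats 13)
base-5 happy: 103

1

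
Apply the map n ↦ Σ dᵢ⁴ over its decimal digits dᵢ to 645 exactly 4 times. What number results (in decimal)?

6819

645 → 6⁴ + 4⁴ + 5⁴ = 2177
2177 → 2⁴ + 1⁴ + 7⁴ + 7⁴ = 4819
4819 → 4⁴ + 8⁴ + 1⁴ + 9⁴ = 10914
10914 → 1⁴ + 0⁴ + 9⁴ + 1⁴ + 4⁴ = 6819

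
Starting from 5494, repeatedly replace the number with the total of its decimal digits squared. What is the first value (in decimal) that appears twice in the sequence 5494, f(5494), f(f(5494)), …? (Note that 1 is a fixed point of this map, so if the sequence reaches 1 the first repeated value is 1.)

5494 → 5² + 4² + 9² + 4² = 138
138 → 1² + 3² + 8² = 74
74 → 7² + 4² = 65
65 → 6² + 5² = 61
61 → 6² + 1² = 37
37 → 3² + 7² = 58
58 → 5² + 8² = 89
89 → 8² + 9² = 145
145 → 1² + 4² + 5² = 42
42 → 4² + 2² = 20
20 → 2² + 0² = 4
4 → 4² = 16
16 → 1² + 6² = 37  — 37 already appeared earlier.

37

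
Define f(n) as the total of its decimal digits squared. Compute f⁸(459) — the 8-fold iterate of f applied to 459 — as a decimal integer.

459 → 4² + 5² + 9² = 16 + 25 + 81 = 122
122 → 1² + 2² + 2² = 1 + 4 + 4 = 9
9 → 9² = 81
81 → 8² + 1² = 64 + 1 = 65
65 → 6² + 5² = 36 + 25 = 61
61 → 6² + 1² = 36 + 1 = 37
37 → 3² + 7² = 9 + 49 = 58
58 → 5² + 8² = 25 + 64 = 89

89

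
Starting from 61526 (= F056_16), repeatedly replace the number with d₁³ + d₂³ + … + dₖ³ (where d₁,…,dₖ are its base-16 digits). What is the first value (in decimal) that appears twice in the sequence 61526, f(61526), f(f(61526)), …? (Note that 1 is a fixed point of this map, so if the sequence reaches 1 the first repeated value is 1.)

61526 = (15,0,5,6)_16 → 3716
3716 = (14,8,4)_16 → 3320
3320 = (12,15,8)_16 → 5615
5615 = (1,5,14,15)_16 → 6245
6245 = (1,8,6,5)_16 → 854
854 = (3,5,6)_16 → 368
368 = (1,7,0)_16 → 344
344 = (1,5,8)_16 → 638
638 = (2,7,14)_16 → 3095
3095 = (12,1,7)_16 → 2072
2072 = (8,1,8)_16 → 1025
1025 = (4,0,1)_16 → 65
65 = (4,1)_16 → 65  — 65 already appeared earlier.

65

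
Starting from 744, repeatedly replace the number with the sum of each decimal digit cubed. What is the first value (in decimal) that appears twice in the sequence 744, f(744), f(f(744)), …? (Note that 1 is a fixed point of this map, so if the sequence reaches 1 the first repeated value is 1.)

153

744 → 7³ + 4³ + 4³ = 471
471 → 4³ + 7³ + 1³ = 408
408 → 4³ + 0³ + 8³ = 576
576 → 5³ + 7³ + 6³ = 684
684 → 6³ + 8³ + 4³ = 792
792 → 7³ + 9³ + 2³ = 1080
1080 → 1³ + 0³ + 8³ + 0³ = 513
513 → 5³ + 1³ + 3³ = 153
153 → 1³ + 5³ + 3³ = 153  — 153 already appeared earlier.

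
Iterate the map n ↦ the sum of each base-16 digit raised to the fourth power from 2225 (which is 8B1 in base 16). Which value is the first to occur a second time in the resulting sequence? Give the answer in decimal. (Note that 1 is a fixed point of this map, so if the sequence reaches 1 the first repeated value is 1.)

2225 = (8,11,1)_16 → 8⁴ + 11⁴ + 1⁴ = 4096 + 14641 + 1 = 18738
18738 = (4,9,3,2)_16 → 4⁴ + 9⁴ + 3⁴ + 2⁴ = 256 + 6561 + 81 + 16 = 6914
6914 = (1,11,0,2)_16 → 1⁴ + 11⁴ + 0⁴ + 2⁴ = 1 + 14641 + 0 + 16 = 14658
14658 = (3,9,4,2)_16 → 3⁴ + 9⁴ + 4⁴ + 2⁴ = 81 + 6561 + 256 + 16 = 6914  — 6914 already appeared earlier.

6914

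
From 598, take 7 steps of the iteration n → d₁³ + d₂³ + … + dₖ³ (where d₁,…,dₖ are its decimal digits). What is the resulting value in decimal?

250

598 → 1366
1366 → 460
460 → 280
280 → 520
520 → 133
133 → 55
55 → 250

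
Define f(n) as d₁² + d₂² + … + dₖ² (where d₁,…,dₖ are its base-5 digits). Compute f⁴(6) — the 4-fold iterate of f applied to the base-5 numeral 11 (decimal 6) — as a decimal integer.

10

6 = (1,1)_5 → 2
2 = (2)_5 → 4
4 = (4)_5 → 16
16 = (3,1)_5 → 10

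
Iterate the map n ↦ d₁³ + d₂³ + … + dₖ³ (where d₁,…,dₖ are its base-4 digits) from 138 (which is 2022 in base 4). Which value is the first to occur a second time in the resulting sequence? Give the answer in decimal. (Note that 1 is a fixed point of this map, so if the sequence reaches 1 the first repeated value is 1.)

9

138 = (2,0,2,2)_4 → 24
24 = (1,2,0)_4 → 9
9 = (2,1)_4 → 9  — 9 already appeared earlier.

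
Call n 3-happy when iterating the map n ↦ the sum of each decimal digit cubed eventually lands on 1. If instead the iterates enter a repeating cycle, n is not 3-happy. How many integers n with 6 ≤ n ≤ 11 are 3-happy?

6: 6 → 216 → 225 → 141 → 66 → 432 → 99 → 1458 → 702 → 351 → 153 → 153  (repeats 153)
7: 7 → 343 → 118 → 514 → 190 → 730 → 370 → 370  (repeats 370)
8: 8 → 512 → 134 → 92 → 737 → 713 → 371 → 371  (repeats 371)
9: 9 → 729 → 1080 → 513 → 153 → 153  (repeats 153)
10: 10 → 1  (reaches 1)
11: 11 → 2 → 8 → 512 → 134 → 92 → 737 → 713 → 371 → 371  (repeats 371)
3-happy: 10

1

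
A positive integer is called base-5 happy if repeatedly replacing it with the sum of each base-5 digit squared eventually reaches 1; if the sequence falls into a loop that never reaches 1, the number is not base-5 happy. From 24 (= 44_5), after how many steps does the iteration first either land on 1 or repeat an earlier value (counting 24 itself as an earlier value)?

7

24 = (4,4)_5 → 4² + 4² = 16 + 16 = 32
32 = (1,1,2)_5 → 1² + 1² + 2² = 1 + 1 + 4 = 6
6 = (1,1)_5 → 1² + 1² = 1 + 1 = 2
2 = (2)_5 → 2² = 4
4 = (4)_5 → 4² = 16
16 = (3,1)_5 → 3² + 1² = 9 + 1 = 10
10 = (2,0)_5 → 2² + 0² = 4 + 0 = 4  — 4 repeats.
That took 7 steps.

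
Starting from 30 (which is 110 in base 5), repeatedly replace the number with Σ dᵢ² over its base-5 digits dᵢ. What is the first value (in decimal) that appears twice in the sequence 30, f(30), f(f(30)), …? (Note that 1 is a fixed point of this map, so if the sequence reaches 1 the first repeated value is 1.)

30 = (1,1,0)_5 → 1² + 1² + 0² = 2
2 = (2)_5 → 2² = 4
4 = (4)_5 → 4² = 16
16 = (3,1)_5 → 3² + 1² = 10
10 = (2,0)_5 → 2² + 0² = 4  — 4 already appeared earlier.

4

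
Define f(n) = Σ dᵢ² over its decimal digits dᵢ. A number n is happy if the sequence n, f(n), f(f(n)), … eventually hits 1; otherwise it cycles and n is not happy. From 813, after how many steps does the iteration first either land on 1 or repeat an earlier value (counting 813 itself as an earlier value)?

813 → 8² + 1² + 3² = 74
74 → 7² + 4² = 65
65 → 6² + 5² = 61
61 → 6² + 1² = 37
37 → 3² + 7² = 58
58 → 5² + 8² = 89
89 → 8² + 9² = 145
145 → 1² + 4² + 5² = 42
42 → 4² + 2² = 20
20 → 2² + 0² = 4
4 → 4² = 16
16 → 1² + 6² = 37  — 37 repeats.
That took 12 steps.

12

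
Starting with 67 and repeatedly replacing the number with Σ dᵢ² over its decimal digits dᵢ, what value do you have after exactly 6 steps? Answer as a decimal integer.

67 → 6² + 7² = 85
85 → 8² + 5² = 89
89 → 8² + 9² = 145
145 → 1² + 4² + 5² = 42
42 → 4² + 2² = 20
20 → 2² + 0² = 4

4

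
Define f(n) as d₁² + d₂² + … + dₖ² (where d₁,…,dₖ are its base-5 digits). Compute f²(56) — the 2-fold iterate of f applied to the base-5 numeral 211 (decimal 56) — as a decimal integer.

2

56 = (2,1,1)_5 → 2² + 1² + 1² = 6
6 = (1,1)_5 → 1² + 1² = 2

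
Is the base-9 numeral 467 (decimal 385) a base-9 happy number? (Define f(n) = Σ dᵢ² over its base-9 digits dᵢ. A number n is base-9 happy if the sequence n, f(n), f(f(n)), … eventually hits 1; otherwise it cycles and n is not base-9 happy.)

385 = (4,6,7)_9 → 4² + 6² + 7² = 16 + 36 + 49 = 101
101 = (1,2,2)_9 → 1² + 2² + 2² = 1 + 4 + 4 = 9
9 = (1,0)_9 → 1² + 0² = 1 + 0 = 1  — reached 1.

base-9 happy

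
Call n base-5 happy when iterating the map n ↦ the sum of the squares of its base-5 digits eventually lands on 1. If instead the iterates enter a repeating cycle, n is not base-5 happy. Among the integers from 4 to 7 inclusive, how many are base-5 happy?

2

4: 4 → 16 → 10 → 4  — not base-5 happy
5: 5 → 1  — base-5 happy
6: 6 → 2 → 4 → 16 → 10 → 4  — not base-5 happy
7: 7 → 5 → 1  — base-5 happy
base-5 happy: 5, 7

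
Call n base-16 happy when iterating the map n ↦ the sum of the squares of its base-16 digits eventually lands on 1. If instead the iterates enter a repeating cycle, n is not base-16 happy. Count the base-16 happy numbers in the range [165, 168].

3

165: 165 → 125 → 218 → 269 → 170 → 200 → 208 → 169 → 181 → 146 → 85 → 50 → 13 → 169  (repeats 169)
166: 166 → 136 → 128 → 64 → 16 → 1  (reaches 1)
167: 167 → 149 → 106 → 136 → 128 → 64 → 16 → 1  (reaches 1)
168: 168 → 164 → 116 → 65 → 17 → 2 → 4 → 16 → 1  (reaches 1)
base-16 happy: 166, 167, 168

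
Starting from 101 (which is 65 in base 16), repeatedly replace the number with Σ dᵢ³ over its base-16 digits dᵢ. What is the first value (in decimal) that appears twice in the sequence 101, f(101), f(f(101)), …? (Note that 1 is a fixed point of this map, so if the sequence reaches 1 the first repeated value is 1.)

4706

101 = (6,5)_16 → 6³ + 5³ = 341
341 = (1,5,5)_16 → 1³ + 5³ + 5³ = 251
251 = (15,11)_16 → 15³ + 11³ = 4706
4706 = (1,2,6,2)_16 → 1³ + 2³ + 6³ + 2³ = 233
233 = (14,9)_16 → 14³ + 9³ = 3473
3473 = (13,9,1)_16 → 13³ + 9³ + 1³ = 2927
2927 = (11,6,15)_16 → 11³ + 6³ + 15³ = 4922
4922 = (1,3,3,10)_16 → 1³ + 3³ + 3³ + 10³ = 1055
1055 = (4,1,15)_16 → 4³ + 1³ + 15³ = 3440
3440 = (13,7,0)_16 → 13³ + 7³ + 0³ = 2540
2540 = (9,14,12)_16 → 9³ + 14³ + 12³ = 5201
5201 = (1,4,5,1)_16 → 1³ + 4³ + 5³ + 1³ = 191
191 = (11,15)_16 → 11³ + 15³ = 4706  — 4706 already appeared earlier.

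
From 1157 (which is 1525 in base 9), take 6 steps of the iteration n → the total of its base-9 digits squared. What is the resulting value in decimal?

1157 = (1,5,2,5)_9 → 55
55 = (6,1)_9 → 37
37 = (4,1)_9 → 17
17 = (1,8)_9 → 65
65 = (7,2)_9 → 53
53 = (5,8)_9 → 89

89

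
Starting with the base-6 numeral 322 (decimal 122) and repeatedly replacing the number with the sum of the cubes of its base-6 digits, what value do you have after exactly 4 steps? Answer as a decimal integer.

122 = (3,2,2)_6 → 3³ + 2³ + 2³ = 27 + 8 + 8 = 43
43 = (1,1,1)_6 → 1³ + 1³ + 1³ = 1 + 1 + 1 = 3
3 = (3)_6 → 3³ = 27
27 = (4,3)_6 → 4³ + 3³ = 64 + 27 = 91

91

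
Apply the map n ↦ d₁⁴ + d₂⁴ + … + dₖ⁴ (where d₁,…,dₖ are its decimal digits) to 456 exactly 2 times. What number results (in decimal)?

456 → 4⁴ + 5⁴ + 6⁴ = 2177
2177 → 2⁴ + 1⁴ + 7⁴ + 7⁴ = 4819

4819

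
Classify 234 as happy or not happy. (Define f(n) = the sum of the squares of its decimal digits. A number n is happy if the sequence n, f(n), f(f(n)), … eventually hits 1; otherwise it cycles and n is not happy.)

234 → 2² + 3² + 4² = 29
29 → 2² + 9² = 85
85 → 8² + 5² = 89
89 → 8² + 9² = 145
145 → 1² + 4² + 5² = 42
42 → 4² + 2² = 20
20 → 2² + 0² = 4
4 → 4² = 16
16 → 1² + 6² = 37
37 → 3² + 7² = 58
58 → 5² + 8² = 89  — 89 already seen; the sequence cycles without reaching 1.

not happy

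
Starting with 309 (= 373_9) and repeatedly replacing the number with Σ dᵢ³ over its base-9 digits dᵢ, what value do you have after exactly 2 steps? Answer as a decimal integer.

309 = (3,7,3)_9 → 3³ + 7³ + 3³ = 397
397 = (4,8,1)_9 → 4³ + 8³ + 1³ = 577

577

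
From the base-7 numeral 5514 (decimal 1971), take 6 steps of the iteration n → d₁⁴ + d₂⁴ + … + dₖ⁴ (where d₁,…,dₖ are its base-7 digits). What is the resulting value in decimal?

1971 = (5,5,1,4)_7 → 5⁴ + 5⁴ + 1⁴ + 4⁴ = 625 + 625 + 1 + 256 = 1507
1507 = (4,2,5,2)_7 → 4⁴ + 2⁴ + 5⁴ + 2⁴ = 256 + 16 + 625 + 16 = 913
913 = (2,4,4,3)_7 → 2⁴ + 4⁴ + 4⁴ + 3⁴ = 16 + 256 + 256 + 81 = 609
609 = (1,5,3,0)_7 → 1⁴ + 5⁴ + 3⁴ + 0⁴ = 1 + 625 + 81 + 0 = 707
707 = (2,0,3,0)_7 → 2⁴ + 0⁴ + 3⁴ + 0⁴ = 16 + 0 + 81 + 0 = 97
97 = (1,6,6)_7 → 1⁴ + 6⁴ + 6⁴ = 1 + 1296 + 1296 = 2593

2593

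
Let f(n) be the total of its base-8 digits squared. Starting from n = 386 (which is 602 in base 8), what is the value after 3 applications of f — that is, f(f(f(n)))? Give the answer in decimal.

386 = (6,0,2)_8 → 6² + 0² + 2² = 40
40 = (5,0)_8 → 5² + 0² = 25
25 = (3,1)_8 → 3² + 1² = 10

10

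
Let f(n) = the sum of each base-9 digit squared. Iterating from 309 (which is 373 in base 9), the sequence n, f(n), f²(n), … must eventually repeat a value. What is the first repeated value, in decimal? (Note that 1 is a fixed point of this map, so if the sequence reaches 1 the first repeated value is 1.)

309 = (3,7,3)_9 → 3² + 7² + 3² = 9 + 49 + 9 = 67
67 = (7,4)_9 → 7² + 4² = 49 + 16 = 65
65 = (7,2)_9 → 7² + 2² = 49 + 4 = 53
53 = (5,8)_9 → 5² + 8² = 25 + 64 = 89
89 = (1,0,8)_9 → 1² + 0² + 8² = 1 + 0 + 64 = 65  — 65 already appeared earlier.

65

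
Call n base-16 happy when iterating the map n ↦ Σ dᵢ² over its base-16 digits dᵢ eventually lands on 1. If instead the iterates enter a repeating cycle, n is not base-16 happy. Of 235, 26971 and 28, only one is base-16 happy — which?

235: 235 → 317 → 179 → 130 → 68 → 32 → 4 → 16 → 1  — reaches 1 (base-16 happy)
26971: 26971 → 263 → 50 → 13 → 169 → 181 → 146 → 85 → 50  — repeats 50 (not base-16 happy)
28: 28 → 145 → 82 → 29 → 170 → 200 → 208 → 169 → 181 → 146 → 85 → 50 → 13 → 169  — repeats 169 (not base-16 happy)

235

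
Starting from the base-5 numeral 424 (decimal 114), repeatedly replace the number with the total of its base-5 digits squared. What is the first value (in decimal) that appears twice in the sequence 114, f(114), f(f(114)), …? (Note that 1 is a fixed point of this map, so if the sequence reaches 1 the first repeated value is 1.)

114 = (4,2,4)_5 → 36
36 = (1,2,1)_5 → 6
6 = (1,1)_5 → 2
2 = (2)_5 → 4
4 = (4)_5 → 16
16 = (3,1)_5 → 10
10 = (2,0)_5 → 4  — 4 already appeared earlier.

4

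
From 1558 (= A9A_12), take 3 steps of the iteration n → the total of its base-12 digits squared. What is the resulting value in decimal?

10

1558 = (10,9,10)_12 → 10² + 9² + 10² = 281
281 = (1,11,5)_12 → 1² + 11² + 5² = 147
147 = (1,0,3)_12 → 1² + 0² + 3² = 10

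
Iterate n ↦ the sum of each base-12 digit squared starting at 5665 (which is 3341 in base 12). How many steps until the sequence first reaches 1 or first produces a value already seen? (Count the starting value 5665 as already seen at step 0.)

3

5665 = (3,3,4,1)_12 → 3² + 3² + 4² + 1² = 9 + 9 + 16 + 1 = 35
35 = (2,11)_12 → 2² + 11² = 4 + 121 = 125
125 = (10,5)_12 → 10² + 5² = 100 + 25 = 125  — 125 repeats.
That took 3 steps.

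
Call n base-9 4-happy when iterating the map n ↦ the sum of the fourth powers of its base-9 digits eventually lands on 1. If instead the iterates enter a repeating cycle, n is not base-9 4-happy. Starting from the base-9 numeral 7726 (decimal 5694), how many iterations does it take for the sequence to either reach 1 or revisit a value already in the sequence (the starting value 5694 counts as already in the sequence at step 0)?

5694 = (7,7,2,6)_9 → 7⁴ + 7⁴ + 2⁴ + 6⁴ = 6114
6114 = (8,3,4,3)_9 → 8⁴ + 3⁴ + 4⁴ + 3⁴ = 4514
4514 = (6,1,6,5)_9 → 6⁴ + 1⁴ + 6⁴ + 5⁴ = 3218
3218 = (4,3,6,5)_9 → 4⁴ + 3⁴ + 6⁴ + 5⁴ = 2258
2258 = (3,0,7,8)_9 → 3⁴ + 0⁴ + 7⁴ + 8⁴ = 6578
6578 = (1,0,0,1,8)_9 → 1⁴ + 0⁴ + 0⁴ + 1⁴ + 8⁴ = 4098
4098 = (5,5,5,3)_9 → 5⁴ + 5⁴ + 5⁴ + 3⁴ = 1956
1956 = (2,6,1,3)_9 → 2⁴ + 6⁴ + 1⁴ + 3⁴ = 1394
1394 = (1,8,1,8)_9 → 1⁴ + 8⁴ + 1⁴ + 8⁴ = 8194
8194 = (1,2,2,1,4)_9 → 1⁴ + 2⁴ + 2⁴ + 1⁴ + 4⁴ = 290
290 = (3,5,2)_9 → 3⁴ + 5⁴ + 2⁴ = 722
722 = (8,8,2)_9 → 8⁴ + 8⁴ + 2⁴ = 8208
8208 = (1,2,2,3,0)_9 → 1⁴ + 2⁴ + 2⁴ + 3⁴ + 0⁴ = 114
114 = (1,3,6)_9 → 1⁴ + 3⁴ + 6⁴ = 1378
1378 = (1,8,0,1)_9 → 1⁴ + 8⁴ + 0⁴ + 1⁴ = 4098  — 4098 repeats.
That took 15 steps.

15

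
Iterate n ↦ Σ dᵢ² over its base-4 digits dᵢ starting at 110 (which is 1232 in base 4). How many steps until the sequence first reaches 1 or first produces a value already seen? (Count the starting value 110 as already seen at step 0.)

110 = (1,2,3,2)_4 → 1² + 2² + 3² + 2² = 1 + 4 + 9 + 4 = 18
18 = (1,0,2)_4 → 1² + 0² + 2² = 1 + 0 + 4 = 5
5 = (1,1)_4 → 1² + 1² = 1 + 1 = 2
2 = (2)_4 → 2² = 4
4 = (1,0)_4 → 1² + 0² = 1 + 0 = 1  — reached 1.
That took 5 steps.

5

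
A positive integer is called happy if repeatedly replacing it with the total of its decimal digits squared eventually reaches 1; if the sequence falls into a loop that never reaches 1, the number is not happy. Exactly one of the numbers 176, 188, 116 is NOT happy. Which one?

176: 176 → 86 → 100 → 1  — reaches 1 (happy)
188: 188 → 129 → 86 → 100 → 1  — reaches 1 (happy)
116: 116 → 38 → 73 → 58 → 89 → 145 → 42 → 20 → 4 → 16 → 37 → 58  — repeats 58 (not happy)

116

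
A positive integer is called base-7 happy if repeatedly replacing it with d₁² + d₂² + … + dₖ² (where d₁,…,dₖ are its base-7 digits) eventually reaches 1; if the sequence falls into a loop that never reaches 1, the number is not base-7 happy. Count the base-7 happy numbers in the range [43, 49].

43: 43 → 37 → 29 → 17 → 13 → 37  (repeats 37)
44: 44 → 40 → 50 → 2 → 4 → 16 → 8 → 2  (repeats 2)
45: 45 → 45  (repeats 45)
46: 46 → 52 → 10 → 10  (repeats 10)
47: 47 → 61 → 27 → 45 → 45  (repeats 45)
48: 48 → 72 → 14 → 4 → 16 → 8 → 2 → 4  (repeats 4)
49: 49 → 1  (reaches 1)
base-7 happy: 49

1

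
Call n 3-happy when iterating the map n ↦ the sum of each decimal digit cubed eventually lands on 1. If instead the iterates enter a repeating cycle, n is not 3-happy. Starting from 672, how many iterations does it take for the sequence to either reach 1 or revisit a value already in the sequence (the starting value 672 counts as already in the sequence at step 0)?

7

672 → 567
567 → 684
684 → 792
792 → 1080
1080 → 513
513 → 153
153 → 153  — 153 repeats.
That took 7 steps.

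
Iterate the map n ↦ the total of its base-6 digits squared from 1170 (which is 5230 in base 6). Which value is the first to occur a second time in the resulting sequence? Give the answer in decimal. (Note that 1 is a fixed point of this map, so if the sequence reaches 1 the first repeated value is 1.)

5

1170 = (5,2,3,0)_6 → 5² + 2² + 3² + 0² = 38
38 = (1,0,2)_6 → 1² + 0² + 2² = 5
5 = (5)_6 → 5² = 25
25 = (4,1)_6 → 4² + 1² = 17
17 = (2,5)_6 → 2² + 5² = 29
29 = (4,5)_6 → 4² + 5² = 41
41 = (1,0,5)_6 → 1² + 0² + 5² = 26
26 = (4,2)_6 → 4² + 2² = 20
20 = (3,2)_6 → 3² + 2² = 13
13 = (2,1)_6 → 2² + 1² = 5  — 5 already appeared earlier.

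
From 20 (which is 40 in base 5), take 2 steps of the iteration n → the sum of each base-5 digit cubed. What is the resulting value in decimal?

80

20 = (4,0)_5 → 4³ + 0³ = 64 + 0 = 64
64 = (2,2,4)_5 → 2³ + 2³ + 4³ = 8 + 8 + 64 = 80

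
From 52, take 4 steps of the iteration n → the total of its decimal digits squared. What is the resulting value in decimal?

145

52 → 5² + 2² = 29
29 → 2² + 9² = 85
85 → 8² + 5² = 89
89 → 8² + 9² = 145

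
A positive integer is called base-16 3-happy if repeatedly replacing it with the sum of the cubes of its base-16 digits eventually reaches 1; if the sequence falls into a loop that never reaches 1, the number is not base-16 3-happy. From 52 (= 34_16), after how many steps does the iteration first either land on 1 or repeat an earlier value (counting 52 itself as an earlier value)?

52 = (3,4)_16 → 91
91 = (5,11)_16 → 1456
1456 = (5,11,0)_16 → 1456  — 1456 repeats.
That took 3 steps.

3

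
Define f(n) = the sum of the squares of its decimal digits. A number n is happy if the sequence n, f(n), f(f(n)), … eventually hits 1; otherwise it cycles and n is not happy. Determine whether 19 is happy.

19 → 1² + 9² = 82
82 → 8² + 2² = 68
68 → 6² + 8² = 100
100 → 1² + 0² + 0² = 1  — reached 1.

happy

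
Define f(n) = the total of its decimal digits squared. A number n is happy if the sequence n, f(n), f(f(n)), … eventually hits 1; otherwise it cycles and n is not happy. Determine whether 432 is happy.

432 → 4² + 3² + 2² = 16 + 9 + 4 = 29
29 → 2² + 9² = 4 + 81 = 85
85 → 8² + 5² = 64 + 25 = 89
89 → 8² + 9² = 64 + 81 = 145
145 → 1² + 4² + 5² = 1 + 16 + 25 = 42
42 → 4² + 2² = 16 + 4 = 20
20 → 2² + 0² = 4 + 0 = 4
4 → 4² = 16
16 → 1² + 6² = 1 + 36 = 37
37 → 3² + 7² = 9 + 49 = 58
58 → 5² + 8² = 25 + 64 = 89  — 89 already seen; the sequence cycles without reaching 1.

not happy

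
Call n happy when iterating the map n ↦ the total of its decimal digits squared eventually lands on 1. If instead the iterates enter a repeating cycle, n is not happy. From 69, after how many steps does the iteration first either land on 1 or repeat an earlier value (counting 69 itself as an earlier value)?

69 → 6² + 9² = 36 + 81 = 117
117 → 1² + 1² + 7² = 1 + 1 + 49 = 51
51 → 5² + 1² = 25 + 1 = 26
26 → 2² + 6² = 4 + 36 = 40
40 → 4² + 0² = 16 + 0 = 16
16 → 1² + 6² = 1 + 36 = 37
37 → 3² + 7² = 9 + 49 = 58
58 → 5² + 8² = 25 + 64 = 89
89 → 8² + 9² = 64 + 81 = 145
145 → 1² + 4² + 5² = 1 + 16 + 25 = 42
42 → 4² + 2² = 16 + 4 = 20
20 → 2² + 0² = 4 + 0 = 4
4 → 4² = 16  — 16 repeats.
That took 13 steps.

13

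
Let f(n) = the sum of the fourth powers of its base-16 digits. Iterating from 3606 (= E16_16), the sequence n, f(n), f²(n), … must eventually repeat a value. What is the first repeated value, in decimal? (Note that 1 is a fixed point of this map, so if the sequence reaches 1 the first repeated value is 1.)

3606 = (14,1,6)_16 → 14⁴ + 1⁴ + 6⁴ = 39713
39713 = (9,11,2,1)_16 → 9⁴ + 11⁴ + 2⁴ + 1⁴ = 21219
21219 = (5,2,14,3)_16 → 5⁴ + 2⁴ + 14⁴ + 3⁴ = 39138
39138 = (9,8,14,2)_16 → 9⁴ + 8⁴ + 14⁴ + 2⁴ = 49089
49089 = (11,15,12,1)_16 → 11⁴ + 15⁴ + 12⁴ + 1⁴ = 86003
86003 = (1,4,15,15,3)_16 → 1⁴ + 4⁴ + 15⁴ + 15⁴ + 3⁴ = 101588
101588 = (1,8,12,13,4)_16 → 1⁴ + 8⁴ + 12⁴ + 13⁴ + 4⁴ = 53650
53650 = (13,1,9,2)_16 → 13⁴ + 1⁴ + 9⁴ + 2⁴ = 35139
35139 = (8,9,4,3)_16 → 8⁴ + 9⁴ + 4⁴ + 3⁴ = 10994
10994 = (2,10,15,2)_16 → 2⁴ + 10⁴ + 15⁴ + 2⁴ = 60657
60657 = (14,12,15,1)_16 → 14⁴ + 12⁴ + 15⁴ + 1⁴ = 109778
109778 = (1,10,12,13,2)_16 → 1⁴ + 10⁴ + 12⁴ + 13⁴ + 2⁴ = 59314
59314 = (14,7,11,2)_16 → 14⁴ + 7⁴ + 11⁴ + 2⁴ = 55474
55474 = (13,8,11,2)_16 → 13⁴ + 8⁴ + 11⁴ + 2⁴ = 47314
47314 = (11,8,13,2)_16 → 11⁴ + 8⁴ + 13⁴ + 2⁴ = 47314  — 47314 already appeared earlier.

47314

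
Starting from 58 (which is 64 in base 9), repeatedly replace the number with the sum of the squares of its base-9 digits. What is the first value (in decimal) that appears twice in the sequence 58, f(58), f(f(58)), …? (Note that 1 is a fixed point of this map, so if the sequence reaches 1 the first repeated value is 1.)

58 = (6,4)_9 → 6² + 4² = 36 + 16 = 52
52 = (5,7)_9 → 5² + 7² = 25 + 49 = 74
74 = (8,2)_9 → 8² + 2² = 64 + 4 = 68
68 = (7,5)_9 → 7² + 5² = 49 + 25 = 74  — 74 already appeared earlier.

74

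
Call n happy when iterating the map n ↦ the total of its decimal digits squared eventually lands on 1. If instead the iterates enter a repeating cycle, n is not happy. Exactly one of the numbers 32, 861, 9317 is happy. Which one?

32

32: 32 → 13 → 10 → 1  — reaches 1 (happy)
861: 861 → 101 → 2 → 4 → 16 → 37 → 58 → 89 → 145 → 42 → 20 → 4  — repeats 4 (not happy)
9317: 9317 → 140 → 17 → 50 → 25 → 29 → 85 → 89 → 145 → 42 → 20 → 4 → 16 → 37 → 58 → 89  — repeats 89 (not happy)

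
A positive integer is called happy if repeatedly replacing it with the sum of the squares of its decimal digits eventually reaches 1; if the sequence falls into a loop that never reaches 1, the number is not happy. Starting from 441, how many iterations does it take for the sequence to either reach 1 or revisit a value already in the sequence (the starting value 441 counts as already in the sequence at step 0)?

441 → 4² + 4² + 1² = 16 + 16 + 1 = 33
33 → 3² + 3² = 9 + 9 = 18
18 → 1² + 8² = 1 + 64 = 65
65 → 6² + 5² = 36 + 25 = 61
61 → 6² + 1² = 36 + 1 = 37
37 → 3² + 7² = 9 + 49 = 58
58 → 5² + 8² = 25 + 64 = 89
89 → 8² + 9² = 64 + 81 = 145
145 → 1² + 4² + 5² = 1 + 16 + 25 = 42
42 → 4² + 2² = 16 + 4 = 20
20 → 2² + 0² = 4 + 0 = 4
4 → 4² = 16
16 → 1² + 6² = 1 + 36 = 37  — 37 repeats.
That took 13 steps.

13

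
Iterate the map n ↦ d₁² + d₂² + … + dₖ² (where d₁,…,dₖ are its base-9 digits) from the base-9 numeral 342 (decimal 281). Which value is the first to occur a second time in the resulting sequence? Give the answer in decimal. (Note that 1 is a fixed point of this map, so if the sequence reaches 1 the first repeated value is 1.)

65

281 = (3,4,2)_9 → 3² + 4² + 2² = 9 + 16 + 4 = 29
29 = (3,2)_9 → 3² + 2² = 9 + 4 = 13
13 = (1,4)_9 → 1² + 4² = 1 + 16 = 17
17 = (1,8)_9 → 1² + 8² = 1 + 64 = 65
65 = (7,2)_9 → 7² + 2² = 49 + 4 = 53
53 = (5,8)_9 → 5² + 8² = 25 + 64 = 89
89 = (1,0,8)_9 → 1² + 0² + 8² = 1 + 0 + 64 = 65  — 65 already appeared earlier.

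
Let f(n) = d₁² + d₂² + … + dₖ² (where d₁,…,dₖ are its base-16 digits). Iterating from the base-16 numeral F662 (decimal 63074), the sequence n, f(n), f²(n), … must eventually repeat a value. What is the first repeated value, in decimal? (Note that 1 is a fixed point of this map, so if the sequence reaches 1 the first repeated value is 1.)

85

63074 = (15,6,6,2)_16 → 15² + 6² + 6² + 2² = 225 + 36 + 36 + 4 = 301
301 = (1,2,13)_16 → 1² + 2² + 13² = 1 + 4 + 169 = 174
174 = (10,14)_16 → 10² + 14² = 100 + 196 = 296
296 = (1,2,8)_16 → 1² + 2² + 8² = 1 + 4 + 64 = 69
69 = (4,5)_16 → 4² + 5² = 16 + 25 = 41
41 = (2,9)_16 → 2² + 9² = 4 + 81 = 85
85 = (5,5)_16 → 5² + 5² = 25 + 25 = 50
50 = (3,2)_16 → 3² + 2² = 9 + 4 = 13
13 = (13)_16 → 13² = 169
169 = (10,9)_16 → 10² + 9² = 100 + 81 = 181
181 = (11,5)_16 → 11² + 5² = 121 + 25 = 146
146 = (9,2)_16 → 9² + 2² = 81 + 4 = 85  — 85 already appeared earlier.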